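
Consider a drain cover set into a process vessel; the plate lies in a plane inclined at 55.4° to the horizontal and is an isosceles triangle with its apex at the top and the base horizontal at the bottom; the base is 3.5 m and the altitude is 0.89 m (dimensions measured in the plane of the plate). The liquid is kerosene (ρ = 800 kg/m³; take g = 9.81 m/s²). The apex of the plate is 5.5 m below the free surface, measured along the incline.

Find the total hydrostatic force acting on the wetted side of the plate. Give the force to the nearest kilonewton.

γ = ρg = 800 × 9.81 / 1000 = 7.848 kN/m³.
Let θ = 55.4° be the plate's angle to the horizontal; measure y along the incline from where the plane meets the free surface. Vertical depth h = y·sinθ with sinθ = 0.823136.
With the apex up, the centroid sits 2h/3 = 2 × 0.89/3 = 0.593333 m below the apex, so y_c = 5.5 + 0.593333 = 6.09333 m and h_c = 6.09333 × 0.823136 = 5.01564 m.
A = ½ × 3.5 × 0.89 = 1.5575 m².
Resultant F = γ·h_c·A = 7.848 × 5.01564 × 1.5575 = 61.3075 kN.

F ≈ 61 kN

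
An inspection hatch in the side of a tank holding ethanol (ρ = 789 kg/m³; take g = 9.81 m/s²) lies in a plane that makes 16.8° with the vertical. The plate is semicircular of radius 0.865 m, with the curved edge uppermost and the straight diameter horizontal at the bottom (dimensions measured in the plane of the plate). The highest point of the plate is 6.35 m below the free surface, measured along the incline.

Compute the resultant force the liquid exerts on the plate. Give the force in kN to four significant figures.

γ = ρg = 789 × 9.81 / 1000 = 7.74009 kN/m³.
The plate makes 16.8° with the vertical, i.e. θ = 90° − 16.8° = 73.2° to the horizontal. Measuring y along the incline from the free-surface line, vertical depth h = y·sinθ with sinθ = 0.957319.
The centroid lies 4r/(3π) = 0.367117 m above the diameter, so r − 4r/(3π) = 0.865 − 0.367117 = 0.497883 m below the topmost point, so y_c = 6.35 + 0.497883 = 6.84788 m and h_c = 6.84788 × 0.957319 = 6.55561 m.
A = πr²/2 = π × 0.865²/2 = 1.17531 m².
Resultant F = γ·h_c·A = 7.74009 × 6.55561 × 1.17531 = 59.6364 kN.

F ≈ 59.64 kN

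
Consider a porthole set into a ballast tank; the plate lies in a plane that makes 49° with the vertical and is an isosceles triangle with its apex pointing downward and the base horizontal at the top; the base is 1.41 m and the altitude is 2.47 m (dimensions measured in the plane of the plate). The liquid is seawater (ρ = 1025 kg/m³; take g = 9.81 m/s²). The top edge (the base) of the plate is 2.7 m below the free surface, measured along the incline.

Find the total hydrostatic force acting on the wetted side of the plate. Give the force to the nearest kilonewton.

F ≈ 40 kN

γ = ρg = 1025 × 9.81 / 1000 = 10.05525 kN/m³.
The plate makes 49° with the vertical, i.e. θ = 90° − 49° = 41° to the horizontal. Measuring y along the incline from the free-surface line, vertical depth h = y·sinθ with sinθ = 0.656059.
With the apex down, the centroid sits h/3 = 2.47/3 = 0.823333 m below the base (the top edge), so y_c = 2.7 + 0.823333 = 3.52333 m and h_c = 3.52333 × 0.656059 = 2.31151 m.
A = ½ × 1.41 × 2.47 = 1.74135 m².
Resultant F = γ·h_c·A = 10.05525 × 2.31151 × 1.74135 = 40.4739 kN.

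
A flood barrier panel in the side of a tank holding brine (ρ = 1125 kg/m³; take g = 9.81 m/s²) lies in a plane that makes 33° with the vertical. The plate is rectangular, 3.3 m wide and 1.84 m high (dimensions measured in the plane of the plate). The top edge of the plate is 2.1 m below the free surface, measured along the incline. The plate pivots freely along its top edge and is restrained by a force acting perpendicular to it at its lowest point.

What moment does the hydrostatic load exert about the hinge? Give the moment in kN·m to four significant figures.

M ≈ 172.0 kN·m

γ = ρg = 1125 × 9.81 / 1000 = 11.03625 kN/m³.
The plate makes 33° with the vertical, i.e. θ = 90° − 33° = 57° to the horizontal. Measuring y along the incline from the free-surface line, vertical depth h = y·sinθ with sinθ = 0.838671.
The centroid lies 1.84/2 = 0.92 m below the top edge, so y_c = 2.1 + 0.92 = 3.02 m and h_c = 3.02 × 0.838671 = 2.53279 m.
A = 3.3 × 1.84 = 6.072 m².
Resultant F = γ·h_c·A = 11.03625 × 2.53279 × 6.072 = 169.728 kN.
I_c = b·h³/12 = 3.3 × 1.84³/12 = 1.71311 m⁴.
Centre of pressure: y_p = y_c + I_c/(y_c·A) = 3.02 + 1.71311/(3.02 × 6.072) = 3.02 + 0.0934214 = 3.11342 m along the plane.
The resultant acts 0.92 + 0.0934214 = 1.01342 m (along the plate) below the hinge at the top edge, so the moment about the hinge is M = F × 1.01342 = 169.728 × 1.01342 = 172.006 kN·m.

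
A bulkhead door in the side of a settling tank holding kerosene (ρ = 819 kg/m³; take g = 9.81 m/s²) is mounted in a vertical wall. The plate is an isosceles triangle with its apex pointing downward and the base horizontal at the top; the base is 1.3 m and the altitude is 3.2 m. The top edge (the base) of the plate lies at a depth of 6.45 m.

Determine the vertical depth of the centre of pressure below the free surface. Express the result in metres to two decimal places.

γ = ρg = 819 × 9.81 / 1000 = 8.03439 kN/m³.
With the apex down, the centroid sits h/3 = 3.2/3 = 1.06667 m below the base (the top edge), so the centroid depth is h_c = 6.45 + 1.06667 = 7.51667 m.
A = ½ × 1.3 × 3.2 = 2.08 m².
Resultant F = γ·h_c·A = 8.03439 × 7.51667 × 2.08 = 125.615 kN.
I_c = b·h³/36 = 1.3 × 3.2³/36 = 1.18329 m⁴.
Centre of pressure: y_p = y_c + I_c/(y_c·A) = 7.51667 + 1.18329/(7.51667 × 2.08) = 7.51667 + 0.0756837 = 7.59235 m along the plane.

h_p = 7.59 m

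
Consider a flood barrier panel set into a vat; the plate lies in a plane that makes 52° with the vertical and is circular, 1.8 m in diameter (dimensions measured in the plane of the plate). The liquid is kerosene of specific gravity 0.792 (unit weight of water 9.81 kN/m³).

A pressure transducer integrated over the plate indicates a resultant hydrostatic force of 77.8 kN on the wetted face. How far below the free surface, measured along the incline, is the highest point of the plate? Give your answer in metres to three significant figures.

y_top ≈ 5.49 m

γ = 0.792 × 9.81 = 7.76952 kN/m³.
A = π(0.9)² = 2.54469 m².
From F = γ·h_c·A, the centroid depth is h_c = 77.8/(7.76952 × 2.54469) = 3.93505 m.
The plate makes 52° with the vertical, i.e. θ = 90° − 52° = 38° to the horizontal. Measuring y along the incline from the free-surface line, vertical depth h = y·sinθ with sinθ = 0.615661.
Along the incline, y_c = h_c/sinθ = 3.93505/0.615661 = 6.39159 m.
The centroid is at the centre, 0.9 m below the top of the plate, so the highest point sits at y_top = 6.39159 − 0.9 = 5.49159 m along the incline.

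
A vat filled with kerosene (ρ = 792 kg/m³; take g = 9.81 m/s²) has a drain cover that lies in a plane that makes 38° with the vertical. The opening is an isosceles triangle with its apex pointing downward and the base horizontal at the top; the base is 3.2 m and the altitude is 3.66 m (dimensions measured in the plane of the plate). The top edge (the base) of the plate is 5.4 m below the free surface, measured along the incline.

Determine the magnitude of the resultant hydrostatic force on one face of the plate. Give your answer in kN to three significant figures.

γ = ρg = 792 × 9.81 / 1000 = 7.76952 kN/m³.
The plate makes 38° with the vertical, i.e. θ = 90° − 38° = 52° to the horizontal. Measuring y along the incline from the free-surface line, vertical depth h = y·sinθ with sinθ = 0.788011.
With the apex down, the centroid sits h/3 = 3.66/3 = 1.22 m below the base (the top edge), so y_c = 5.4 + 1.22 = 6.62 m and h_c = 6.62 × 0.788011 = 5.21663 m.
A = ½ × 3.2 × 3.66 = 5.856 m².
Resultant F = γ·h_c·A = 7.76952 × 5.21663 × 5.856 = 237.348 kN.

F ≈ 237 kN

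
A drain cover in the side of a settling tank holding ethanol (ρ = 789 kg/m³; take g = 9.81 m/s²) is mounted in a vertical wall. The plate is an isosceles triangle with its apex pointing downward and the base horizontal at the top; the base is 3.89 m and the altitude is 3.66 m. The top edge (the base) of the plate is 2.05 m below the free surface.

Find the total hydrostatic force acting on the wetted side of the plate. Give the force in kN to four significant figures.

γ = ρg = 789 × 9.81 / 1000 = 7.74009 kN/m³.
With the apex down, the centroid sits h/3 = 3.66/3 = 1.22 m below the base (the top edge), so the centroid depth is h_c = 2.05 + 1.22 = 3.27 m.
A = ½ × 3.89 × 3.66 = 7.1187 m².
Resultant F = γ·h_c·A = 7.74009 × 3.27 × 7.1187 = 180.175 kN.

F ≈ 180.2 kN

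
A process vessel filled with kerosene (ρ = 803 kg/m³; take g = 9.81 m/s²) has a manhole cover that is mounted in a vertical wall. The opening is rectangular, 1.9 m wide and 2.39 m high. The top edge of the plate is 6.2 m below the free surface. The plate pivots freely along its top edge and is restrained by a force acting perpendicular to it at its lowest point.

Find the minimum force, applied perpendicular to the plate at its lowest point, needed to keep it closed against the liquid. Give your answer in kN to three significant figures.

γ = ρg = 803 × 9.81 / 1000 = 7.87743 kN/m³.
The centroid lies 2.39/2 = 1.195 m below the top edge, so the centroid depth is h_c = 6.2 + 1.195 = 7.395 m.
A = 1.9 × 2.39 = 4.541 m².
Resultant F = γ·h_c·A = 7.87743 × 7.395 × 4.541 = 264.53 kN.
I_c = b·h³/12 = 1.9 × 2.39³/12 = 2.16155 m⁴.
Centre of pressure: y_p = y_c + I_c/(y_c·A) = 7.395 + 2.16155/(7.395 × 4.541) = 7.395 + 0.0643688 = 7.45937 m along the plane.
The resultant acts 1.195 + 0.0643688 = 1.25937 m (along the plate) below the hinge at the top edge, so the moment about the hinge is M = F × 1.25937 = 264.53 × 1.25937 = 333.141 kN·m.
A normal force at the bottom, 2.39 m from the hinge, must supply this moment: P = 333.141/2.39 = 139.39 kN.

P ≈ 139 kN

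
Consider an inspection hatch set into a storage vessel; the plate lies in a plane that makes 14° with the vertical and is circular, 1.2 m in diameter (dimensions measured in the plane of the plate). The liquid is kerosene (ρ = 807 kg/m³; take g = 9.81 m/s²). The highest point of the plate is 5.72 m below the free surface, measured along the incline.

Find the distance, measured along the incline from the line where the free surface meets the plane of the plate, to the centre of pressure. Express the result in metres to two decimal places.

γ = ρg = 807 × 9.81 / 1000 = 7.91667 kN/m³.
The plate makes 14° with the vertical, i.e. θ = 90° − 14° = 76° to the horizontal. Measuring y along the incline from the free-surface line, vertical depth h = y·sinθ with sinθ = 0.970296.
The centroid is at the centre, 0.6 m below the top of the plate, so y_c = 5.72 + 0.6 = 6.32 m and h_c = 6.32 × 0.970296 = 6.13227 m.
A = π(0.6)² = 1.13097 m².
Resultant F = γ·h_c·A = 7.91667 × 6.13227 × 1.13097 = 54.9054 kN.
I_c = πr⁴/4 = π × 0.6⁴/4 = 0.101788 m⁴.
Centre of pressure: y_p = y_c + I_c/(y_c·A) = 6.32 + 0.101788/(6.32 × 1.13097) = 6.32 + 0.0142406 = 6.33424 m along the plane.

y_p = 6.33 m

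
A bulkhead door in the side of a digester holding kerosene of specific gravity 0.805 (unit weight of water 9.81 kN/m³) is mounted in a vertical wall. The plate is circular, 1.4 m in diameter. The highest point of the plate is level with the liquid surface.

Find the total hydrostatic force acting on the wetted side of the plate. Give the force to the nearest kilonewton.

γ = 0.805 × 9.81 = 7.89705 kN/m³.
The centroid is at the centre, 0.7 m below the top of the plate, so the centroid depth is h_c = 0.7 m.
A = π(0.7)² = 1.53938 m².
Resultant F = γ·h_c·A = 7.89705 × 0.7 × 1.53938 = 8.50959 kN.

F ≈ 9 kN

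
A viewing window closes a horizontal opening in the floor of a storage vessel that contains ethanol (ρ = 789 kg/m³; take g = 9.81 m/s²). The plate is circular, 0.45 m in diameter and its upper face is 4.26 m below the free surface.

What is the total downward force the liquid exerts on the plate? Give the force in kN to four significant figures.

F ≈ 5.244 kN

γ = ρg = 789 × 9.81 / 1000 = 7.74009 kN/m³.
The plate is horizontal, so pressure is uniform at p = γ·h = 7.74009 × 4.26 = 32.9728 kN/m².
A = π(0.225)² = 0.159043 m².
F = p·A = 32.9728 × 0.159043 = 5.24409 kN.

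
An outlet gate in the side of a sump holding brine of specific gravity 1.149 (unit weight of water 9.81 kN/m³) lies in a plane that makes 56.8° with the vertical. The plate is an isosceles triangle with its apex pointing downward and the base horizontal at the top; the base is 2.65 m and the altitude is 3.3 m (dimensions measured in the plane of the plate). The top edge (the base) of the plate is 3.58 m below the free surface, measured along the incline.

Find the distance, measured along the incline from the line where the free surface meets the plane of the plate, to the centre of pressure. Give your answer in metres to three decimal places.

γ = 1.149 × 9.81 = 11.27169 kN/m³.
The plate makes 56.8° with the vertical, i.e. θ = 90° − 56.8° = 33.2° to the horizontal. Measuring y along the incline from the free-surface line, vertical depth h = y·sinθ with sinθ = 0.547563.
With the apex down, the centroid sits h/3 = 3.3/3 = 1.1 m below the base (the top edge), so y_c = 3.58 + 1.1 = 4.68 m and h_c = 4.68 × 0.547563 = 2.56259 m.
A = ½ × 2.65 × 3.3 = 4.3725 m².
Resultant F = γ·h_c·A = 11.27169 × 2.56259 × 4.3725 = 126.298 kN.
I_c = b·h³/36 = 2.65 × 3.3³/36 = 2.64536 m⁴.
Centre of pressure: y_p = y_c + I_c/(y_c·A) = 4.68 + 2.64536/(4.68 × 4.3725) = 4.68 + 0.129273 = 4.80927 m along the plane.

y_p = 4.809 m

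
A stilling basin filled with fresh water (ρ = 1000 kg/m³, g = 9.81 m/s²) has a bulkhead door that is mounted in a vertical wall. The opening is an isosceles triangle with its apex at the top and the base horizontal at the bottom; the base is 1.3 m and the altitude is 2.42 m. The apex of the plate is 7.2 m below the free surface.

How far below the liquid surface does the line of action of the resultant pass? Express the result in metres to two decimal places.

h_p = 8.85 m

γ = ρg = 1000 × 9.81 = 9810 N/m³ = 9.81 kN/m³.
With the apex up, the centroid sits 2h/3 = 2 × 2.42/3 = 1.61333 m below the apex, so the centroid depth is h_c = 7.2 + 1.61333 = 8.81333 m.
A = ½ × 1.3 × 2.42 = 1.573 m².
Resultant F = γ·h_c·A = 9.81 × 8.81333 × 1.573 = 136 kN.
I_c = b·h³/36 = 1.3 × 2.42³/36 = 0.511784 m⁴.
Centre of pressure: y_p = y_c + I_c/(y_c·A) = 8.81333 + 0.511784/(8.81333 × 1.573) = 8.81333 + 0.0369163 = 8.85025 m along the plane.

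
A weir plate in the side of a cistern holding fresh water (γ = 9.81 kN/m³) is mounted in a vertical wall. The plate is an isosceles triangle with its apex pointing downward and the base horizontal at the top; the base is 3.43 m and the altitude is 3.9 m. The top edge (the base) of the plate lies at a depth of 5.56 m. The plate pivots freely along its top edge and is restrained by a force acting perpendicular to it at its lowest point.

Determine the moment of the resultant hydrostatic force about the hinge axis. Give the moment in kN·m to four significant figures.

γ = 9.81 kN/m³.
With the apex down, the centroid sits h/3 = 3.9/3 = 1.3 m below the base (the top edge), so the centroid depth is h_c = 5.56 + 1.3 = 6.86 m.
A = ½ × 3.43 × 3.9 = 6.6885 m².
Resultant F = γ·h_c·A = 9.81 × 6.86 × 6.6885 = 450.113 kN.
I_c = b·h³/36 = 3.43 × 3.9³/36 = 5.65178 m⁴.
Centre of pressure: y_p = y_c + I_c/(y_c·A) = 6.86 + 5.65178/(6.86 × 6.6885) = 6.86 + 0.123178 = 6.98318 m along the plane.
The resultant acts 1.3 + 0.123178 = 1.42318 m (along the plate) below the hinge at the top edge, so the moment about the hinge is M = F × 1.42318 = 450.113 × 1.42318 = 640.592 kN·m.

M ≈ 640.6 kN·m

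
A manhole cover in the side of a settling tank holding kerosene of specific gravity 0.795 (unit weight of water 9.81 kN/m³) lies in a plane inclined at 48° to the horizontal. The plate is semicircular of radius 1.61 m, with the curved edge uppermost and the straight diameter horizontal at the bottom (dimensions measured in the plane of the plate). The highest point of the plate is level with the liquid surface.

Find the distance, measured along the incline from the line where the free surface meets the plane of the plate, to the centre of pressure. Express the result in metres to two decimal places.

γ = 0.795 × 9.81 = 7.79895 kN/m³.
Let θ = 48° be the plate's angle to the horizontal; measure y along the incline from where the plane meets the free surface. Vertical depth h = y·sinθ with sinθ = 0.743145.
The centroid lies 4r/(3π) = 0.683305 m above the diameter, so r − 4r/(3π) = 1.61 − 0.683305 = 0.926695 m below the topmost point, so y_c = 0.926695 m and h_c = 0.926695 × 0.743145 = 0.688669 m.
A = πr²/2 = π × 1.61²/2 = 4.07166 m².
Resultant F = γ·h_c·A = 7.79895 × 0.688669 × 4.07166 = 21.8685 kN.
I_c = (π/8 − 8/(9π))·r⁴ = 0.109757 × 1.61⁴ = 0.737455 m⁴.
Centre of pressure: y_p = y_c + I_c/(y_c·A) = 0.926695 + 0.737455/(0.926695 × 4.07166) = 0.926695 + 0.195446 = 1.12214 m along the plane.

y_p = 1.12 m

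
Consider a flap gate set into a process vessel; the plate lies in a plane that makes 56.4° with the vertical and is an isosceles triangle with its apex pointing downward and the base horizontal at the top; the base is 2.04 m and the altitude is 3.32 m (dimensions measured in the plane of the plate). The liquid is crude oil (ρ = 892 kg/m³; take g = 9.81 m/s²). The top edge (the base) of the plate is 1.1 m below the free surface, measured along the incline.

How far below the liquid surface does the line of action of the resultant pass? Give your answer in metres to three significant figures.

h_p = 1.37 m

γ = ρg = 892 × 9.81 / 1000 = 8.75052 kN/m³.
The plate makes 56.4° with the vertical, i.e. θ = 90° − 56.4° = 33.6° to the horizontal. Measuring y along the incline from the free-surface line, vertical depth h = y·sinθ with sinθ = 0.553392.
With the apex down, the centroid sits h/3 = 3.32/3 = 1.10667 m below the base (the top edge), so y_c = 1.1 + 1.10667 = 2.20667 m and h_c = 2.20667 × 0.553392 = 1.22115 m.
A = ½ × 2.04 × 3.32 = 3.3864 m².
Resultant F = γ·h_c·A = 8.75052 × 1.22115 × 3.3864 = 36.186 kN.
I_c = b·h³/36 = 2.04 × 3.32³/36 = 2.07368 m⁴.
Centre of pressure: y_p = y_c + I_c/(y_c·A) = 2.20667 + 2.07368/(2.20667 × 3.3864) = 2.20667 + 0.277502 = 2.48417 m along the plane.
Vertically, h_p = y_p·sinθ = 2.48417 × 0.553392 = 1.37472 m.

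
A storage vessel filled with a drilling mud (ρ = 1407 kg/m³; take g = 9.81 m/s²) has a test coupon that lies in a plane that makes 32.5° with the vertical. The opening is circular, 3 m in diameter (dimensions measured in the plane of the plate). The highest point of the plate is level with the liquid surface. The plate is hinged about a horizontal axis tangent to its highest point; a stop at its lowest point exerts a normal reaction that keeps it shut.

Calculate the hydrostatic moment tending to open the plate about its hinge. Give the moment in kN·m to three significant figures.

M ≈ 231 kN·m

γ = ρg = 1407 × 9.81 / 1000 = 13.80267 kN/m³.
The plate makes 32.5° with the vertical, i.e. θ = 90° − 32.5° = 57.5° to the horizontal. Measuring y along the incline from the free-surface line, vertical depth h = y·sinθ with sinθ = 0.843391.
The centroid is at the centre, 1.5 m below the top of the plate, so y_c = 1.5 m and h_c = 1.5 × 0.843391 = 1.26509 m.
A = π(1.5)² = 7.06858 m².
Resultant F = γ·h_c·A = 13.80267 × 1.26509 × 7.06858 = 123.429 kN.
I_c = πr⁴/4 = π × 1.5⁴/4 = 3.97608 m⁴.
Centre of pressure: y_p = y_c + I_c/(y_c·A) = 1.5 + 3.97608/(1.5 × 7.06858) = 1.5 + 0.375 = 1.875 m along the plane.
The resultant acts 1.5 + 0.375 = 1.875 m (along the plate) below the hinge at the top edge, so the moment about the hinge is M = F × 1.875 = 123.429 × 1.875 = 231.429 kN·m.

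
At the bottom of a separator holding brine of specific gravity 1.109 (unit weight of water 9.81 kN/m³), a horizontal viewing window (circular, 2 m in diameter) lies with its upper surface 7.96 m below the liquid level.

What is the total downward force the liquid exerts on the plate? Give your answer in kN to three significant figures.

γ = 1.109 × 9.81 = 10.87929 kN/m³.
The plate is horizontal, so pressure is uniform at p = γ·h = 10.87929 × 7.96 = 86.5991 kN/m².
A = π(1)² = 3.14159 m².
F = p·A = 86.5991 × 3.14159 = 272.059 kN.

F ≈ 272 kN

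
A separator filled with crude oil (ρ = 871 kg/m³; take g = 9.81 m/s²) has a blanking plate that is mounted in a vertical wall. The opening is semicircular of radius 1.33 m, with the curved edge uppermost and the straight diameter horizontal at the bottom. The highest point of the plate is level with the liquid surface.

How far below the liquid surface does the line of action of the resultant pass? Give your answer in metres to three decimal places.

h_p = 0.927 m

γ = ρg = 871 × 9.81 / 1000 = 8.54451 kN/m³.
The centroid lies 4r/(3π) = 0.56447 m above the diameter, so r − 4r/(3π) = 1.33 − 0.56447 = 0.76553 m below the topmost point, so the centroid depth is h_c = 0.76553 m.
A = πr²/2 = π × 1.33²/2 = 2.77858 m².
Resultant F = γ·h_c·A = 8.54451 × 0.76553 × 2.77858 = 18.1749 kN.
I_c = (π/8 − 8/(9π))·r⁴ = 0.109757 × 1.33⁴ = 0.34343 m⁴.
Centre of pressure: y_p = y_c + I_c/(y_c·A) = 0.76553 + 0.34343/(0.76553 × 2.77858) = 0.76553 + 0.161456 = 0.926986 m along the plane.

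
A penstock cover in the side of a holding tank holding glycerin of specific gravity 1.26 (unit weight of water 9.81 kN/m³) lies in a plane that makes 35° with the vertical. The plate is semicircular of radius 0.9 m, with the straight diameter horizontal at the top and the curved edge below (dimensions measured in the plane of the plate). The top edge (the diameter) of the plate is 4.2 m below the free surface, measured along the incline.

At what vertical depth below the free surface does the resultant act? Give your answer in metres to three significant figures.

γ = 1.26 × 9.81 = 12.3606 kN/m³.
The plate makes 35° with the vertical, i.e. θ = 90° − 35° = 55° to the horizontal. Measuring y along the incline from the free-surface line, vertical depth h = y·sinθ with sinθ = 0.819152.
The centroid of a semicircle lies 4r/(3π) = 0.381972 m from the diameter, here below the top edge, so y_c = 4.2 + 0.381972 = 4.58197 m and h_c = 4.58197 × 0.819152 = 3.75333 m.
A = πr²/2 = π × 0.9²/2 = 1.27235 m².
Resultant F = γ·h_c·A = 12.3606 × 3.75333 × 1.27235 = 59.0287 kN.
I_c = (π/8 − 8/(9π))·r⁴ = 0.109757 × 0.9⁴ = 0.0720116 m⁴.
Centre of pressure: y_p = y_c + I_c/(y_c·A) = 4.58197 + 0.0720116/(4.58197 × 1.27235) = 4.58197 + 0.0123522 = 4.59432 m along the plane.
Vertically, h_p = y_p·sinθ = 4.59432 × 0.819152 = 3.76345 m.

h_p = 3.76 m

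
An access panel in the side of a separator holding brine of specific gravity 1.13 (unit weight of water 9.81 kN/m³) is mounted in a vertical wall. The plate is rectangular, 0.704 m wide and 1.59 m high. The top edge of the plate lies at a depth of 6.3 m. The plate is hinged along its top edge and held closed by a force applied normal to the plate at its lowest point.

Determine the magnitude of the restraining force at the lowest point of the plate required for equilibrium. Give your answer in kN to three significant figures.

P ≈ 45.7 kN

γ = 1.13 × 9.81 = 11.0853 kN/m³.
The centroid lies 1.59/2 = 0.795 m below the top edge, so the centroid depth is h_c = 6.3 + 0.795 = 7.095 m.
A = 0.704 × 1.59 = 1.11936 m².
Resultant F = γ·h_c·A = 11.0853 × 7.095 × 1.11936 = 88.0379 kN.
I_c = b·h³/12 = 0.704 × 1.59³/12 = 0.235821 m⁴.
Centre of pressure: y_p = y_c + I_c/(y_c·A) = 7.095 + 0.235821/(7.095 × 1.11936) = 7.095 + 0.0296934 = 7.12469 m along the plane.
The resultant acts 0.795 + 0.0296934 = 0.824693 m (along the plate) below the hinge at the top edge, so the moment about the hinge is M = F × 0.824693 = 88.0379 × 0.824693 = 72.6042 kN·m.
A normal force at the bottom, 1.59 m from the hinge, must supply this moment: P = 72.6042/1.59 = 45.663 kN.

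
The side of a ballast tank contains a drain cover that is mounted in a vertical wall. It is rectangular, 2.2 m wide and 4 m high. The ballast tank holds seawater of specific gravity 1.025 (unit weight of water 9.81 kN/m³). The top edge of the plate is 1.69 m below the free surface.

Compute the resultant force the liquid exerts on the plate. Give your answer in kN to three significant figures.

γ = 1.025 × 9.81 = 10.05525 kN/m³.
The centroid lies 4/2 = 2 m below the top edge, so the centroid depth is h_c = 1.69 + 2 = 3.69 m.
A = 2.2 × 4 = 8.8 m².
Resultant F = γ·h_c·A = 10.05525 × 3.69 × 8.8 = 326.514 kN.

F ≈ 327 kN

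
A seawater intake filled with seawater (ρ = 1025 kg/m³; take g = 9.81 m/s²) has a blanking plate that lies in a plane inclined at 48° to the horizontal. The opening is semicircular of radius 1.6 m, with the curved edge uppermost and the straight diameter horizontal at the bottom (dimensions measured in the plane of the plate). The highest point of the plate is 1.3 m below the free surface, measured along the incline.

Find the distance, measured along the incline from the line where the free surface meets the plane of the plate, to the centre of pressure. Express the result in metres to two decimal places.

γ = ρg = 1025 × 9.81 / 1000 = 10.05525 kN/m³.
Let θ = 48° be the plate's angle to the horizontal; measure y along the incline from where the plane meets the free surface. Vertical depth h = y·sinθ with sinθ = 0.743145.
The centroid lies 4r/(3π) = 0.679061 m above the diameter, so r − 4r/(3π) = 1.6 − 0.679061 = 0.920939 m below the topmost point, so y_c = 1.3 + 0.920939 = 2.22094 m and h_c = 2.22094 × 0.743145 = 1.65048 m.
A = πr²/2 = π × 1.6²/2 = 4.02124 m².
Resultant F = γ·h_c·A = 10.05525 × 1.65048 × 4.02124 = 66.7365 kN.
I_c = (π/8 − 8/(9π))·r⁴ = 0.109757 × 1.6⁴ = 0.719303 m⁴.
Centre of pressure: y_p = y_c + I_c/(y_c·A) = 2.22094 + 0.719303/(2.22094 × 4.02124) = 2.22094 + 0.0805406 = 2.30148 m along the plane.

y_p = 2.30 m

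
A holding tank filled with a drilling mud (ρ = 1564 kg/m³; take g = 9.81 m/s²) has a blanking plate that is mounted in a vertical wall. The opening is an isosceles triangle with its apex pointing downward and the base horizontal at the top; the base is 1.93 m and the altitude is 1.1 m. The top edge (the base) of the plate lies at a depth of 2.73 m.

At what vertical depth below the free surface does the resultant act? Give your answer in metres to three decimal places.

γ = ρg = 1564 × 9.81 / 1000 = 15.34284 kN/m³.
With the apex down, the centroid sits h/3 = 1.1/3 = 0.366667 m below the base (the top edge), so the centroid depth is h_c = 2.73 + 0.366667 = 3.09667 m.
A = ½ × 1.93 × 1.1 = 1.0615 m².
Resultant F = γ·h_c·A = 15.34284 × 3.09667 × 1.0615 = 50.4337 kN.
I_c = b·h³/36 = 1.93 × 1.1³/36 = 0.0713564 m⁴.
Centre of pressure: y_p = y_c + I_c/(y_c·A) = 3.09667 + 0.0713564/(3.09667 × 1.0615) = 3.09667 + 0.0217079 = 3.11838 m along the plane.

h_p = 3.118 m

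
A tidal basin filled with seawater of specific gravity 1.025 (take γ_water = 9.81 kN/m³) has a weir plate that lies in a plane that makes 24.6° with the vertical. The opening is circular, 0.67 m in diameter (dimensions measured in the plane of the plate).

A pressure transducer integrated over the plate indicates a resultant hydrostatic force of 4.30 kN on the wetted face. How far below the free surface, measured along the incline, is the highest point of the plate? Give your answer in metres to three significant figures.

y_top ≈ 0.999 m

γ = 1.025 × 9.81 = 10.05525 kN/m³.
A = π(0.335)² = 0.352565 m².
From F = γ·h_c·A, the centroid depth is h_c = 4.30/(10.05525 × 0.352565) = 1.21293 m.
The plate makes 24.6° with the vertical, i.e. θ = 90° − 24.6° = 65.4° to the horizontal. Measuring y along the incline from the free-surface line, vertical depth h = y·sinθ with sinθ = 0.909236.
Along the incline, y_c = h_c/sinθ = 1.21293/0.909236 = 1.33401 m.
The centroid is at the centre, 0.335 m below the top of the plate, so the highest point sits at y_top = 1.33401 − 0.335 = 0.99901 m along the incline.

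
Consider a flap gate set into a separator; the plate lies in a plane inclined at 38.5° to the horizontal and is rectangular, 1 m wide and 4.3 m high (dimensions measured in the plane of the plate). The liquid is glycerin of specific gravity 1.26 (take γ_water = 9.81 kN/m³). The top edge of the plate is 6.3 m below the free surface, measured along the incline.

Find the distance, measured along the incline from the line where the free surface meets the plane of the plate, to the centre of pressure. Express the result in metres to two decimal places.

y_p = 8.63 m

γ = 1.26 × 9.81 = 12.3606 kN/m³.
Let θ = 38.5° be the plate's angle to the horizontal; measure y along the incline from where the plane meets the free surface. Vertical depth h = y·sinθ with sinθ = 0.622515.
The centroid lies 4.3/2 = 2.15 m below the top edge, so y_c = 6.3 + 2.15 = 8.45 m and h_c = 8.45 × 0.622515 = 5.26025 m.
A = 1 × 4.3 = 4.3 m².
Resultant F = γ·h_c·A = 12.3606 × 5.26025 × 4.3 = 279.585 kN.
I_c = b·h³/12 = 1 × 4.3³/12 = 6.62558 m⁴.
Centre of pressure: y_p = y_c + I_c/(y_c·A) = 8.45 + 6.62558/(8.45 × 4.3) = 8.45 + 0.182347 = 8.63235 m along the plane.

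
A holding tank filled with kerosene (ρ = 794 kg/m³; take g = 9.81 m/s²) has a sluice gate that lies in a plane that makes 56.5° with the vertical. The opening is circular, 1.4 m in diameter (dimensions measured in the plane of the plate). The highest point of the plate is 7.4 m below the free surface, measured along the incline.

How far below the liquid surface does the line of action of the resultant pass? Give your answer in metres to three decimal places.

γ = ρg = 794 × 9.81 / 1000 = 7.78914 kN/m³.
The plate makes 56.5° with the vertical, i.e. θ = 90° − 56.5° = 33.5° to the horizontal. Measuring y along the incline from the free-surface line, vertical depth h = y·sinθ with sinθ = 0.551937.
The centroid is at the centre, 0.7 m below the top of the plate, so y_c = 7.4 + 0.7 = 8.1 m and h_c = 8.1 × 0.551937 = 4.47069 m.
A = π(0.7)² = 1.53938 m².
Resultant F = γ·h_c·A = 7.78914 × 4.47069 × 1.53938 = 53.6056 kN.
I_c = πr⁴/4 = π × 0.7⁴/4 = 0.188574 m⁴.
Centre of pressure: y_p = y_c + I_c/(y_c·A) = 8.1 + 0.188574/(8.1 × 1.53938) = 8.1 + 0.0151235 = 8.11512 m along the plane.
Vertically, h_p = y_p·sinθ = 8.11512 × 0.551937 = 4.47903 m.

h_p = 4.479 m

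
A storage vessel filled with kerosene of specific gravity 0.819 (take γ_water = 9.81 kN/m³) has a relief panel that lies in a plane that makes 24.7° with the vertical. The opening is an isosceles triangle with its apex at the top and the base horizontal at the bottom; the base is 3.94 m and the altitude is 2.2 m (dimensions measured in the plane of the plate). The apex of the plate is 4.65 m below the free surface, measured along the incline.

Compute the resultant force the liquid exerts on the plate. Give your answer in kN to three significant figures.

F ≈ 194 kN

γ = 0.819 × 9.81 = 8.03439 kN/m³.
The plate makes 24.7° with the vertical, i.e. θ = 90° − 24.7° = 65.3° to the horizontal. Measuring y along the incline from the free-surface line, vertical depth h = y·sinθ with sinθ = 0.908508.
With the apex up, the centroid sits 2h/3 = 2 × 2.2/3 = 1.46667 m below the apex, so y_c = 4.65 + 1.46667 = 6.11667 m and h_c = 6.11667 × 0.908508 = 5.55704 m.
A = ½ × 3.94 × 2.2 = 4.334 m².
Resultant F = γ·h_c·A = 8.03439 × 5.55704 × 4.334 = 193.502 kN.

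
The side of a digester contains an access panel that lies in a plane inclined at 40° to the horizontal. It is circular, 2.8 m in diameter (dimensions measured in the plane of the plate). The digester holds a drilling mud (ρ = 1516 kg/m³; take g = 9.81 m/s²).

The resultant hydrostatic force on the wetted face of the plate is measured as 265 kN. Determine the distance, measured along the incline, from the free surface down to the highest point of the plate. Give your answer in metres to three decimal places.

γ = ρg = 1516 × 9.81 / 1000 = 14.87196 kN/m³.
A = π(1.4)² = 6.15752 m².
From F = γ·h_c·A, the centroid depth is h_c = 265/(14.87196 × 6.15752) = 2.89382 m.
Let θ = 40° be the plate's angle to the horizontal; measure y along the incline from where the plane meets the free surface. Vertical depth h = y·sinθ with sinθ = 0.642788.
Along the incline, y_c = h_c/sinθ = 2.89382/0.642788 = 4.50198 m.
The centroid is at the centre, 1.4 m below the top of the plate, so the highest point sits at y_top = 4.50198 − 1.4 = 3.10198 m along the incline.

y_top ≈ 3.102 m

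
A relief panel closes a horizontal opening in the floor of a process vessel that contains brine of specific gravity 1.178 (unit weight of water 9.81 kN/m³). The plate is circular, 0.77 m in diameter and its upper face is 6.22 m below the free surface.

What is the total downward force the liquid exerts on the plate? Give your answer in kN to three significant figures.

γ = 1.178 × 9.81 = 11.55618 kN/m³.
The plate is horizontal, so pressure is uniform at p = γ·h = 11.55618 × 6.22 = 71.8794 kN/m².
A = π(0.385)² = 0.465663 m².
F = p·A = 71.8794 × 0.465663 = 33.4716 kN.

F ≈ 33.5 kN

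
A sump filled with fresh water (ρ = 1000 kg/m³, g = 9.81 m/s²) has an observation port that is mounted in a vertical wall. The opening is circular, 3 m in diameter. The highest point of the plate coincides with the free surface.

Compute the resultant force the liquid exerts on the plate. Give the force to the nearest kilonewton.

γ = ρg = 1000 × 9.81 = 9810 N/m³ = 9.81 kN/m³.
The centroid is at the centre, 1.5 m below the top of the plate, so the centroid depth is h_c = 1.5 m.
A = π(1.5)² = 7.06858 m².
Resultant F = γ·h_c·A = 9.81 × 1.5 × 7.06858 = 104.014 kN.

F ≈ 104 kN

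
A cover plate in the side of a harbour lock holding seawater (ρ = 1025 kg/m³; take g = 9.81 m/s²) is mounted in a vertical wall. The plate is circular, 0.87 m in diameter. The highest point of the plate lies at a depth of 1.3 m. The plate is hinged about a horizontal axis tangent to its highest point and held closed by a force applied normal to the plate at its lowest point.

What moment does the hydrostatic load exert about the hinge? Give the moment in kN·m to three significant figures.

M ≈ 4.79 kN·m

γ = ρg = 1025 × 9.81 / 1000 = 10.05525 kN/m³.
The centroid is at the centre, 0.435 m below the top of the plate, so the centroid depth is h_c = 1.3 + 0.435 = 1.735 m.
A = π(0.435)² = 0.594468 m².
Resultant F = γ·h_c·A = 10.05525 × 1.735 × 0.594468 = 10.371 kN.
I_c = πr⁴/4 = π × 0.435⁴/4 = 0.028122 m⁴.
Centre of pressure: y_p = y_c + I_c/(y_c·A) = 1.735 + 0.028122/(1.735 × 0.594468) = 1.735 + 0.0272658 = 1.76227 m along the plane.
The resultant acts 0.435 + 0.0272658 = 0.462266 m (along the plate) below the hinge at the top edge, so the moment about the hinge is M = F × 0.462266 = 10.371 × 0.462266 = 4.79416 kN·m.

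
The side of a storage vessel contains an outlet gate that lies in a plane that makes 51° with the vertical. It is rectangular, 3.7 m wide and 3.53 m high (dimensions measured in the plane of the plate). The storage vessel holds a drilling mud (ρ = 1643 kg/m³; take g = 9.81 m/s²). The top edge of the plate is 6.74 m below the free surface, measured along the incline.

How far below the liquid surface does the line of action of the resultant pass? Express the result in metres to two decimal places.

γ = ρg = 1643 × 9.81 / 1000 = 16.11783 kN/m³.
The plate makes 51° with the vertical, i.e. θ = 90° − 51° = 39° to the horizontal. Measuring y along the incline from the free-surface line, vertical depth h = y·sinθ with sinθ = 0.629320.
The centroid lies 3.53/2 = 1.765 m below the top edge, so y_c = 6.74 + 1.765 = 8.505 m and h_c = 8.505 × 0.629320 = 5.35237 m.
A = 3.7 × 3.53 = 13.061 m².
Resultant F = γ·h_c·A = 16.11783 × 5.35237 × 13.061 = 1126.75 kN.
I_c = b·h³/12 = 3.7 × 3.53³/12 = 13.5627 m⁴.
Centre of pressure: y_p = y_c + I_c/(y_c·A) = 8.505 + 13.5627/(8.505 × 13.061) = 8.505 + 0.122094 = 8.62709 m along the plane.
Vertically, h_p = y_p·sinθ = 8.62709 × 0.629320 = 5.4292 m.

h_p = 5.43 m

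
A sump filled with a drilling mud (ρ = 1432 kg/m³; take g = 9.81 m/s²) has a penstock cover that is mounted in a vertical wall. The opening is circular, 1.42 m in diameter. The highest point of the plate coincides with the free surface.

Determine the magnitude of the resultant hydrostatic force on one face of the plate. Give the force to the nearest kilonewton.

γ = ρg = 1432 × 9.81 / 1000 = 14.04792 kN/m³.
The centroid is at the centre, 0.71 m below the top of the plate, so the centroid depth is h_c = 0.71 m.
A = π(0.71)² = 1.58368 m².
Resultant F = γ·h_c·A = 14.04792 × 0.71 × 1.58368 = 15.7957 kN.

F ≈ 16 kN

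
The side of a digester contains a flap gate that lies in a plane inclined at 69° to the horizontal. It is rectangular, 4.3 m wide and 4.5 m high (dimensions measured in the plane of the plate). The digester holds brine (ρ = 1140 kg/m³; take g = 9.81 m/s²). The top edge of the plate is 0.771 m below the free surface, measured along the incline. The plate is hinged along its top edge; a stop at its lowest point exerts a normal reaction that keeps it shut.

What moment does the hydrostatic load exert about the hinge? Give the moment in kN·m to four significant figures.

γ = ρg = 1140 × 9.81 / 1000 = 11.1834 kN/m³.
Let θ = 69° be the plate's angle to the horizontal; measure y along the incline from where the plane meets the free surface. Vertical depth h = y·sinθ with sinθ = 0.933580.
The centroid lies 4.5/2 = 2.25 m below the top edge, so y_c = 0.771 + 2.25 = 3.021 m and h_c = 3.021 × 0.933580 = 2.82035 m.
A = 4.3 × 4.5 = 19.35 m².
Resultant F = γ·h_c·A = 11.1834 × 2.82035 × 19.35 = 610.32 kN.
I_c = b·h³/12 = 4.3 × 4.5³/12 = 32.6531 m⁴.
Centre of pressure: y_p = y_c + I_c/(y_c·A) = 3.021 + 32.6531/(3.021 × 19.35) = 3.021 + 0.558589 = 3.57959 m along the plane.
The resultant acts 2.25 + 0.558589 = 2.80859 m (along the plate) below the hinge at the top edge, so the moment about the hinge is M = F × 2.80859 = 610.32 × 2.80859 = 1714.14 kN·m.

M ≈ 1714 kN·m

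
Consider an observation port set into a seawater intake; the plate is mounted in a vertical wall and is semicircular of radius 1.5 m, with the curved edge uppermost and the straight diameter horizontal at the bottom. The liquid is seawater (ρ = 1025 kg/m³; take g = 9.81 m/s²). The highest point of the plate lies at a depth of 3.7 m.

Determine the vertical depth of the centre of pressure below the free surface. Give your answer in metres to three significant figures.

γ = ρg = 1025 × 9.81 / 1000 = 10.05525 kN/m³.
The centroid lies 4r/(3π) = 0.63662 m above the diameter, so r − 4r/(3π) = 1.5 − 0.63662 = 0.86338 m below the topmost point, so the centroid depth is h_c = 3.7 + 0.86338 = 4.56338 m.
A = πr²/2 = π × 1.5²/2 = 3.53429 m².
Resultant F = γ·h_c·A = 10.05525 × 4.56338 × 3.53429 = 162.174 kN.
I_c = (π/8 − 8/(9π))·r⁴ = 0.109757 × 1.5⁴ = 0.555645 m⁴.
Centre of pressure: y_p = y_c + I_c/(y_c·A) = 4.56338 + 0.555645/(4.56338 × 3.53429) = 4.56338 + 0.0344515 = 4.59783 m along the plane.

h_p = 4.60 m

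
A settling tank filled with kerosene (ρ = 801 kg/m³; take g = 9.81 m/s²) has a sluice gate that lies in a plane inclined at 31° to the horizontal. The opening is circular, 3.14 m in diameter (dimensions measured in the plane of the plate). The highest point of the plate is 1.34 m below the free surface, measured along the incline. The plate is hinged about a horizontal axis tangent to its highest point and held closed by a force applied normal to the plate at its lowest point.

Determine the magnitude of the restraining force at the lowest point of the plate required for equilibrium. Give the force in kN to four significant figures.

P ≈ 51.75 kN

γ = ρg = 801 × 9.81 / 1000 = 7.85781 kN/m³.
Let θ = 31° be the plate's angle to the horizontal; measure y along the incline from where the plane meets the free surface. Vertical depth h = y·sinθ with sinθ = 0.515038.
The centroid is at the centre, 1.57 m below the top of the plate, so y_c = 1.34 + 1.57 = 2.91 m and h_c = 2.91 × 0.515038 = 1.49876 m.
A = π(1.57)² = 7.74371 m².
Resultant F = γ·h_c·A = 7.85781 × 1.49876 × 7.74371 = 91.1975 kN.
I_c = πr⁴/4 = π × 1.57⁴/4 = 4.77187 m⁴.
Centre of pressure: y_p = y_c + I_c/(y_c·A) = 2.91 + 4.77187/(2.91 × 7.74371) = 2.91 + 0.211761 = 3.12176 m along the plane.
The resultant acts 1.57 + 0.211761 = 1.78176 m (along the plate) below the hinge at the top edge, so the moment about the hinge is M = F × 1.78176 = 91.1975 × 1.78176 = 162.492 kN·m.
A normal force at the bottom, 3.14 m from the hinge, must supply this moment: P = 162.492/3.14 = 51.749 kN.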